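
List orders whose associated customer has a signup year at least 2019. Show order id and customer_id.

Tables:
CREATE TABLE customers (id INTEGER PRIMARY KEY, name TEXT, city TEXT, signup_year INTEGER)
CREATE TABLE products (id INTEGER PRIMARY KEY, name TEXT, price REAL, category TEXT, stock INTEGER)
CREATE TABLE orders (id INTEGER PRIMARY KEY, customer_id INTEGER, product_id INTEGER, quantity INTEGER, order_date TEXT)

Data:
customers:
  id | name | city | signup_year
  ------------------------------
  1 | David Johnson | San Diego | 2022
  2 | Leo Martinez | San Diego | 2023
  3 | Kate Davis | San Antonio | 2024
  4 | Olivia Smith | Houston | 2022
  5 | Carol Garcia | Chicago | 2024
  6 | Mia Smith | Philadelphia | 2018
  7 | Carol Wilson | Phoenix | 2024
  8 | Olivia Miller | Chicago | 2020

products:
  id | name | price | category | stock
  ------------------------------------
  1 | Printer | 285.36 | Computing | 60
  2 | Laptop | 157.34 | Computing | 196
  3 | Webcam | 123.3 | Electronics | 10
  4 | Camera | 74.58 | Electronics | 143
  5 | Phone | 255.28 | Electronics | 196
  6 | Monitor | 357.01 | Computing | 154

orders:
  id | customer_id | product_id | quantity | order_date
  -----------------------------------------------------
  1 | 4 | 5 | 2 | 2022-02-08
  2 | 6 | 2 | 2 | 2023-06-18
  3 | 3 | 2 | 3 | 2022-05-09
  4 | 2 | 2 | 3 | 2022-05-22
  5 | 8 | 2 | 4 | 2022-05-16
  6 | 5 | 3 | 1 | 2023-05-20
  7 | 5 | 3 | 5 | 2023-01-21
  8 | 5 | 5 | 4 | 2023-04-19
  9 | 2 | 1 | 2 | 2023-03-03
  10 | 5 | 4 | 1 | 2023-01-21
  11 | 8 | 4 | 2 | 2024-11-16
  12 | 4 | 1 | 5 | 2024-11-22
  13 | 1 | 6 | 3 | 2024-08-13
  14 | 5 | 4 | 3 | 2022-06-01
SELECT id, customer_id FROM orders WHERE customer_id IN (SELECT id FROM customers WHERE signup_year >= 2019)

Execution result:
id | customer_id
1 | 4
3 | 3
4 | 2
5 | 8
6 | 5
7 | 5
8 | 5
9 | 2
10 | 5
11 | 8
12 | 4
13 | 1
14 | 5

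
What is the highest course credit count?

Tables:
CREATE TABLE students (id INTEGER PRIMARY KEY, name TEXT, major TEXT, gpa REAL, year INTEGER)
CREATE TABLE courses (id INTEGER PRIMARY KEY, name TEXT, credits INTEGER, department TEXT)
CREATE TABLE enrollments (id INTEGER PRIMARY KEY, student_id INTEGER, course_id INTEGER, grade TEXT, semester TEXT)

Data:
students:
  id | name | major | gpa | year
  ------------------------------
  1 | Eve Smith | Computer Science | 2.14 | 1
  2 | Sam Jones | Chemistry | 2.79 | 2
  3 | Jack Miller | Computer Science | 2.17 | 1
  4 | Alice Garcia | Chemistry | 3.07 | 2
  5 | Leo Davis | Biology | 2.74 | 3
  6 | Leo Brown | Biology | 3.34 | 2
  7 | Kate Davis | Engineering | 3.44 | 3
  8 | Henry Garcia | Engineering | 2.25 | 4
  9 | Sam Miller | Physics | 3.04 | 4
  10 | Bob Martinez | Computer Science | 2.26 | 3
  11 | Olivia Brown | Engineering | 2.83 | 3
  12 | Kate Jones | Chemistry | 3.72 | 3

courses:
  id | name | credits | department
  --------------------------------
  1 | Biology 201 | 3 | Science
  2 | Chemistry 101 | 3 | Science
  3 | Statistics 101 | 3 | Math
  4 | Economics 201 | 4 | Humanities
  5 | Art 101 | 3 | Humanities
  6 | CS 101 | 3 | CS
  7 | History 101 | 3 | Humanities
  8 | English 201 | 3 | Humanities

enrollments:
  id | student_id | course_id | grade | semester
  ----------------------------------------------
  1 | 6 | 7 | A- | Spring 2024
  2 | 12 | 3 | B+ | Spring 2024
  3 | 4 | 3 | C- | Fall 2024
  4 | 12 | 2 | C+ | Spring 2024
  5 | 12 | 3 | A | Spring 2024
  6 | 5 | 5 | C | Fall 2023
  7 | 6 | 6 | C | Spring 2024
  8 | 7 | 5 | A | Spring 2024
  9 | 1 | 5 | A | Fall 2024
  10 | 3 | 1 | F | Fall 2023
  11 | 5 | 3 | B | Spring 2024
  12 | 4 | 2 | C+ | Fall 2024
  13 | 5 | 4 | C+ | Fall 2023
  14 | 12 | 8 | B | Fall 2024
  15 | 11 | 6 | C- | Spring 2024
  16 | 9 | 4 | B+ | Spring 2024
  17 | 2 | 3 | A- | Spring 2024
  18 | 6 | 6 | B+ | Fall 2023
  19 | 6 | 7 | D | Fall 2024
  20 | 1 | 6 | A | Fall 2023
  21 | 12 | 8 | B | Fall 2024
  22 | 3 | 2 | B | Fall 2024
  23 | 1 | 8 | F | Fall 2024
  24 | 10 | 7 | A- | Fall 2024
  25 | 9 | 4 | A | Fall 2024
SELECT MAX(credits) FROM courses

Execution result:
4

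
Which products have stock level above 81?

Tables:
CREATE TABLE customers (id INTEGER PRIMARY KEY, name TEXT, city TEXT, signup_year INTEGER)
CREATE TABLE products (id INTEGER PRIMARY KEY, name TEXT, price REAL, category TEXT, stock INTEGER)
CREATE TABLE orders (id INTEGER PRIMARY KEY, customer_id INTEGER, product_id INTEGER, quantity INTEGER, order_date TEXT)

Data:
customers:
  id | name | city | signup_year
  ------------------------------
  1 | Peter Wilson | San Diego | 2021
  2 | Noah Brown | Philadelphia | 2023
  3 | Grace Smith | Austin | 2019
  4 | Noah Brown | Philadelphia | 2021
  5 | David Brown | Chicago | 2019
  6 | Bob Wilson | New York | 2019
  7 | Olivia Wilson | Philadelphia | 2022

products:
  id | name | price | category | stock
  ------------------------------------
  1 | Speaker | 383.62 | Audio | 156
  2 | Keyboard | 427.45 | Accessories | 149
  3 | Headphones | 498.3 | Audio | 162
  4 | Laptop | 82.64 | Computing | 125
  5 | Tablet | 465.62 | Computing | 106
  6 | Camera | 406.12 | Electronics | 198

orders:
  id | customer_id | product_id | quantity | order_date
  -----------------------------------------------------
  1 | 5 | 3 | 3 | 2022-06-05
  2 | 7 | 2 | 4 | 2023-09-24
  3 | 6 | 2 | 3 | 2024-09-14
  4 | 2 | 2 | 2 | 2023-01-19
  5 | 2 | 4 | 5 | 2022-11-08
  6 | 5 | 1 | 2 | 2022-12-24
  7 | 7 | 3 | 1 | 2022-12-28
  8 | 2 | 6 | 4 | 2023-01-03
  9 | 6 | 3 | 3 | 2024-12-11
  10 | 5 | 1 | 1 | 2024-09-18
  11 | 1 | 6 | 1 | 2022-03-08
SELECT name, stock FROM products WHERE stock > 81

Execution result:
name | stock
Speaker | 156
Keyboard | 149
Headphones | 162
Laptop | 125
Tablet | 106
Camera | 198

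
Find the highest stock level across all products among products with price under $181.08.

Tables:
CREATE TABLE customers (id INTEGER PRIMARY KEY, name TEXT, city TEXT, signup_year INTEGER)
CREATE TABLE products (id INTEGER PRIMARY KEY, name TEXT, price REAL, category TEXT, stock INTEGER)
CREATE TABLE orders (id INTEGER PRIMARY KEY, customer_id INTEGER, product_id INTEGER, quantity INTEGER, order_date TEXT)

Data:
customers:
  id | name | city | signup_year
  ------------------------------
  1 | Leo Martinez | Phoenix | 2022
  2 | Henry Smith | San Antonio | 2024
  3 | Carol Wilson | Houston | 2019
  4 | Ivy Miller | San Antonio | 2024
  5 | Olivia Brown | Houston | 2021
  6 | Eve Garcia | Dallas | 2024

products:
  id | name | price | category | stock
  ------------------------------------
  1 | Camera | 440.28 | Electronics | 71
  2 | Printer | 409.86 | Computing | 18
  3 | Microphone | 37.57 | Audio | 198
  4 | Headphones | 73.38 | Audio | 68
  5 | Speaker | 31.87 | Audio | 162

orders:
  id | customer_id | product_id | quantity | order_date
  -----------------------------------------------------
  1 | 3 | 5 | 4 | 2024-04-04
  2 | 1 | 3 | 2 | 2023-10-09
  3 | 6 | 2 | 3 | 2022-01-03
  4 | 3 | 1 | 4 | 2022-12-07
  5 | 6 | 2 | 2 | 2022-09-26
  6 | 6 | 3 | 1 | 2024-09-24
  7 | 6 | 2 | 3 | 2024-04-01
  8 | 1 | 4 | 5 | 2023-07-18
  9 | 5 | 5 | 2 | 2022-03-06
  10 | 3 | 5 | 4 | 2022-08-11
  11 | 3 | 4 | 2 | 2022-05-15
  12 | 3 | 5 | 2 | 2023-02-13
SELECT MAX(stock) FROM products WHERE price < 181.08

Execution result:
198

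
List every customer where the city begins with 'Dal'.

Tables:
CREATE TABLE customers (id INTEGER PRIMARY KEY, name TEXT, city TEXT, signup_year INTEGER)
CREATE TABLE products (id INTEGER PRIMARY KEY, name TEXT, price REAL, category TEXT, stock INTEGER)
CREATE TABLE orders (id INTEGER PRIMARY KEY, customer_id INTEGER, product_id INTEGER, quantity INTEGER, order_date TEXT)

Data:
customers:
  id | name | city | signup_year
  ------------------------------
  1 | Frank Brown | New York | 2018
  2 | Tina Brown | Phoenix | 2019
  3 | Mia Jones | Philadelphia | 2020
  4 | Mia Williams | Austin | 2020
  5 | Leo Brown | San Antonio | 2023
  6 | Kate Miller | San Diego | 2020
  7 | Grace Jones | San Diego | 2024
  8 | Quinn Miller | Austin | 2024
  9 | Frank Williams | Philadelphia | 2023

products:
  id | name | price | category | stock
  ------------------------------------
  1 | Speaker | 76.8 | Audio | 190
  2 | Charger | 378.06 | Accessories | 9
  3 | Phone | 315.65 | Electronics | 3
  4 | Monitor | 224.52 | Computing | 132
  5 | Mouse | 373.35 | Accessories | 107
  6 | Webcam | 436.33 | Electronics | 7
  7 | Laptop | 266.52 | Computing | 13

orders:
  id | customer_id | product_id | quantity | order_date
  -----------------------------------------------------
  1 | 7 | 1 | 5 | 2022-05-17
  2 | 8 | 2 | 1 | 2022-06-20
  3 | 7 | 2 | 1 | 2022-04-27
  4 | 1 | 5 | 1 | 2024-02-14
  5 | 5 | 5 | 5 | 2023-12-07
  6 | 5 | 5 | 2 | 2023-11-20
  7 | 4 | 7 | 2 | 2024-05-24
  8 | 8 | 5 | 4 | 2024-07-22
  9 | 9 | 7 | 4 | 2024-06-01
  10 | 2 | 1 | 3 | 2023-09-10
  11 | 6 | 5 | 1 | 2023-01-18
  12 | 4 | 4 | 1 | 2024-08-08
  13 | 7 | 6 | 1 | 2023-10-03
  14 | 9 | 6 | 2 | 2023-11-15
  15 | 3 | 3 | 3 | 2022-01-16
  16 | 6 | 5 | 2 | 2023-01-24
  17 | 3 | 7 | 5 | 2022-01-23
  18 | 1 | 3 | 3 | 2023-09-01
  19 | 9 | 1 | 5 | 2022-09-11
SELECT name, city FROM customers WHERE city LIKE 'Dal%'

Execution result:
(no rows)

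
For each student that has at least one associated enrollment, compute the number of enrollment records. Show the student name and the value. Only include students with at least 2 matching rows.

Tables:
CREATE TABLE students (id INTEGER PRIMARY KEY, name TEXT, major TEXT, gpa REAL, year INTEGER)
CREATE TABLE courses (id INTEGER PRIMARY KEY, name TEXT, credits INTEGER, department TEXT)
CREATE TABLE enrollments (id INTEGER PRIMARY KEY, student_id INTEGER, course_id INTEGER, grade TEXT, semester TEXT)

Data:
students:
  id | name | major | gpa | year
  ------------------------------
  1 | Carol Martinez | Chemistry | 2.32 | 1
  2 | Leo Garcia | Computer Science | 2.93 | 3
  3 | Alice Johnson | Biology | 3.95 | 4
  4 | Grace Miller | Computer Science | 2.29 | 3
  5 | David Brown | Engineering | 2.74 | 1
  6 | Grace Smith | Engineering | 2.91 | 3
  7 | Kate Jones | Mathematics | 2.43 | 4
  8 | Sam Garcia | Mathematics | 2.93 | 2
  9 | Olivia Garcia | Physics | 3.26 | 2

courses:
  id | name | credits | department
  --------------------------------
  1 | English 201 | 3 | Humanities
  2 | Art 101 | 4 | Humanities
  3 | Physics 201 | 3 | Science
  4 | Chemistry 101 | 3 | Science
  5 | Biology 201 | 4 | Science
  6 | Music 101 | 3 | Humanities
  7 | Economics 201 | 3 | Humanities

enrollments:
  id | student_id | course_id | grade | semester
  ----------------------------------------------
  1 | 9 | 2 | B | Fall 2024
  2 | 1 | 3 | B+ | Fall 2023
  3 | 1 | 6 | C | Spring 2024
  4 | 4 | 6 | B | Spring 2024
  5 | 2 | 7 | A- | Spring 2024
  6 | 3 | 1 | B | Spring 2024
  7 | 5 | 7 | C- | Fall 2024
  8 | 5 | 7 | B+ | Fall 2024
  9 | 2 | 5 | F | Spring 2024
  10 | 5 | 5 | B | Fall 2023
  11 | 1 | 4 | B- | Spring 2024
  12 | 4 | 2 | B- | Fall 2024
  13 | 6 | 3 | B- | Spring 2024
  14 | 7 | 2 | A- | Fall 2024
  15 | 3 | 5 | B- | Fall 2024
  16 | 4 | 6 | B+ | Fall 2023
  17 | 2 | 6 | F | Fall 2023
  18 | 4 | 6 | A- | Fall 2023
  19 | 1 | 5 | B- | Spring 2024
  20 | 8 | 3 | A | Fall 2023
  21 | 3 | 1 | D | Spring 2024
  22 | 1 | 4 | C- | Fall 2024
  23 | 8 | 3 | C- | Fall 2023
SELECT p.name, COUNT(*) AS n FROM enrollments c JOIN students p ON c.student_id = p.id GROUP BY p.id, p.name HAVING COUNT(*) >= 2

Execution result:
name | n
Carol Martinez | 5
Leo Garcia | 3
Alice Johnson | 3
Grace Miller | 4
David Brown | 3
Sam Garcia | 2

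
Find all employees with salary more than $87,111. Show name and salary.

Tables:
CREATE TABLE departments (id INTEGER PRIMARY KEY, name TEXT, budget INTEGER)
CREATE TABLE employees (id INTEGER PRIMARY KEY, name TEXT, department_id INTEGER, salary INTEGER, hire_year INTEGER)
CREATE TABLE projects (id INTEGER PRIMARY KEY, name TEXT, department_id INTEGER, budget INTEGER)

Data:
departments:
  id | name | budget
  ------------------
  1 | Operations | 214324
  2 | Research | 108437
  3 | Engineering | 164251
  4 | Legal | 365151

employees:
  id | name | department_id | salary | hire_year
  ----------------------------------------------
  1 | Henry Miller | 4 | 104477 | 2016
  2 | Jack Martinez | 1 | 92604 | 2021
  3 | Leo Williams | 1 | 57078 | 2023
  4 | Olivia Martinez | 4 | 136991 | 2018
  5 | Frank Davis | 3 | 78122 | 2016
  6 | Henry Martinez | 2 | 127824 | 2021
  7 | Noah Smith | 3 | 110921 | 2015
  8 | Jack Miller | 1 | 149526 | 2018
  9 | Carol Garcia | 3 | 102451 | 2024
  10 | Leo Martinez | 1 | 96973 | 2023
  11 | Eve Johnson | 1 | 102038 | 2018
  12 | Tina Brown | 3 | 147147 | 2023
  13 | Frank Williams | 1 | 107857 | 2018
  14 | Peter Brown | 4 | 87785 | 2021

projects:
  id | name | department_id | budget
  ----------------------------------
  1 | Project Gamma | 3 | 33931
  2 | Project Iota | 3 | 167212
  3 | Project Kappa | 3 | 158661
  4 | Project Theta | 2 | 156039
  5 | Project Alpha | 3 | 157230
SELECT name, salary FROM employees WHERE salary > 87111

Execution result:
name | salary
Henry Miller | 104477
Jack Martinez | 92604
Olivia Martinez | 136991
Henry Martinez | 127824
Noah Smith | 110921
Jack Miller | 149526
Carol Garcia | 102451
Leo Martinez | 96973
Eve Johnson | 102038
Tina Brown | 147147
Frank Williams | 107857
Peter Brown | 87785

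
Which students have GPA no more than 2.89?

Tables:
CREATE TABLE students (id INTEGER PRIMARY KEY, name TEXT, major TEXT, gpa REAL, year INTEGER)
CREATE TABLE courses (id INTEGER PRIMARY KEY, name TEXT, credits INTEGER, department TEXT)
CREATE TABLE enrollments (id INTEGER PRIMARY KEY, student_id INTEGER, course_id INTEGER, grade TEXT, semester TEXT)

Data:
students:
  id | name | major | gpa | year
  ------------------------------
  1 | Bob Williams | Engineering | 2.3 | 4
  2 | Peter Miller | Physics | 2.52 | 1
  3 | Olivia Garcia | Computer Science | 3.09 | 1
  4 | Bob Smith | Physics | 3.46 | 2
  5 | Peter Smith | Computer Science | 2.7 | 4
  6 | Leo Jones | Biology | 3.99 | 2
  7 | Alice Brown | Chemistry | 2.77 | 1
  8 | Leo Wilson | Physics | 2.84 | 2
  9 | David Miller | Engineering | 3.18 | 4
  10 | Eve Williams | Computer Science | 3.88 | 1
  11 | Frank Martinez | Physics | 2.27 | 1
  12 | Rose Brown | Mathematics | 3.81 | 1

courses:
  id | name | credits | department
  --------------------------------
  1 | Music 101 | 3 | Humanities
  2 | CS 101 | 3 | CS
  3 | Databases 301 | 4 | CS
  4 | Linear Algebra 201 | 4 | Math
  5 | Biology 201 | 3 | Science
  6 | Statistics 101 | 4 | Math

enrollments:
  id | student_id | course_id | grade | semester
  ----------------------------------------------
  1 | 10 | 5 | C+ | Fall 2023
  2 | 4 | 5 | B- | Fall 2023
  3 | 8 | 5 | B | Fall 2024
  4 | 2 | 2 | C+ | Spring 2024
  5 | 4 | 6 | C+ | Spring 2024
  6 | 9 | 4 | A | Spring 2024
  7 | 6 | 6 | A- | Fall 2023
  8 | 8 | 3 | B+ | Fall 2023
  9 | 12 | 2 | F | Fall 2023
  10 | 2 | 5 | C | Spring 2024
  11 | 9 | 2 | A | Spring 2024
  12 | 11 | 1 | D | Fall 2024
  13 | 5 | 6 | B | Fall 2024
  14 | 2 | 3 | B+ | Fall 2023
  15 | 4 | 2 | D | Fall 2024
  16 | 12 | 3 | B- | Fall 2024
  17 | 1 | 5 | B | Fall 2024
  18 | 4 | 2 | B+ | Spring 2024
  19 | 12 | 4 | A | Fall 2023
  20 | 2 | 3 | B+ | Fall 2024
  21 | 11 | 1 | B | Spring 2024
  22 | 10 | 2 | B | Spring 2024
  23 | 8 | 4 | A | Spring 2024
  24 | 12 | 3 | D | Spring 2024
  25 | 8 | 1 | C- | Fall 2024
SELECT name, gpa FROM students WHERE gpa <= 2.89

Execution result:
name | gpa
Bob Williams | 2.30
Peter Miller | 2.52
Peter Smith | 2.70
Alice Brown | 2.77
Leo Wilson | 2.84
Frank Martinez | 2.27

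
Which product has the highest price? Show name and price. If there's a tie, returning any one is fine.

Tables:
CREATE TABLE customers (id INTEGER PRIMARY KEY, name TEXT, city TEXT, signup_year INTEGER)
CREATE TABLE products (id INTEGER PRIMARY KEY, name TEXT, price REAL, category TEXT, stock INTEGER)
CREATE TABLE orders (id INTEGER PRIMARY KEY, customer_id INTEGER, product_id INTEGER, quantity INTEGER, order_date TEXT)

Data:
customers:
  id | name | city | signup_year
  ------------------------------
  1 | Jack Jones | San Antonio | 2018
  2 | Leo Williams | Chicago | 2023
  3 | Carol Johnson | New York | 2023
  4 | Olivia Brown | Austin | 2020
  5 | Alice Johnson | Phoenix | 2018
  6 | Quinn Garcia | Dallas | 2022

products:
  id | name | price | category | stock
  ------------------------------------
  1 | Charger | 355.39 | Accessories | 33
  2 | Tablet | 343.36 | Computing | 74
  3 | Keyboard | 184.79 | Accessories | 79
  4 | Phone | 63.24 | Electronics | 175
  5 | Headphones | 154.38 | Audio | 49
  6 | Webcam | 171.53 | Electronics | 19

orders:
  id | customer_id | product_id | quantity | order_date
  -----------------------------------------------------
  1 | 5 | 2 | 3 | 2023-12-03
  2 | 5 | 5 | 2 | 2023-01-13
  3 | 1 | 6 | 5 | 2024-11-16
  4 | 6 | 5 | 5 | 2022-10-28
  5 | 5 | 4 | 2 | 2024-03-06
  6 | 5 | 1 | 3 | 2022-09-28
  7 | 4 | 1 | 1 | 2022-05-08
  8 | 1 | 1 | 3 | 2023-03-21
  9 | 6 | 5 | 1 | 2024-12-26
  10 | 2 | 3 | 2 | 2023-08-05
SELECT name, price FROM products ORDER BY price DESC LIMIT 1

Execution result:
name | price
Charger | 355.39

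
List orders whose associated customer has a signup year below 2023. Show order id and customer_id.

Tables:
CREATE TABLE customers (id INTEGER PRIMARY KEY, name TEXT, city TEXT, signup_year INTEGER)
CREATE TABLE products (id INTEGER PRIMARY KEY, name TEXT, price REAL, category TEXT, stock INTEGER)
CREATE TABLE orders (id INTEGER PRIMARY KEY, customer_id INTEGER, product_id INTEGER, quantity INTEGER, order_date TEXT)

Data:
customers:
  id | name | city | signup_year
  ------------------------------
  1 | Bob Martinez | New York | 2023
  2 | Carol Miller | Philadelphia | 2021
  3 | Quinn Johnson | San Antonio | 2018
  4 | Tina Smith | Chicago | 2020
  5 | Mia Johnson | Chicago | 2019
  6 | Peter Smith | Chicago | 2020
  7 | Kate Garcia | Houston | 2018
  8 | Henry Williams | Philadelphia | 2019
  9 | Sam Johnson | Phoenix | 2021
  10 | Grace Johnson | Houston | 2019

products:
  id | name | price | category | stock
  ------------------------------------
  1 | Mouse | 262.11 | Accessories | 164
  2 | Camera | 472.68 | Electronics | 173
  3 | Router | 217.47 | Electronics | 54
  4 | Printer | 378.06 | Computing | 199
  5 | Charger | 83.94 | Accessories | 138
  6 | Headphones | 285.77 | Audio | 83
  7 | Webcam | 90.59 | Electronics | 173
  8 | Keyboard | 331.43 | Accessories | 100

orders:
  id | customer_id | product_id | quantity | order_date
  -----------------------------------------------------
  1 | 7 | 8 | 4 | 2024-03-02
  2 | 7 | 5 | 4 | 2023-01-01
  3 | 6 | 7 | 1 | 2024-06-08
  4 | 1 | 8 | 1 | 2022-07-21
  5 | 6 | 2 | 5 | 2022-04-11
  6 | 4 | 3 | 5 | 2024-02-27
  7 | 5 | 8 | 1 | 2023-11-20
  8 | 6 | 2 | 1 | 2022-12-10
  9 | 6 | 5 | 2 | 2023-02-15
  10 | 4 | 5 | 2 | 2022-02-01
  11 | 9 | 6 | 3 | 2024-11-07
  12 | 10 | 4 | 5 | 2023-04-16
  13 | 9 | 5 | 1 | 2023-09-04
SELECT id, customer_id FROM orders WHERE customer_id IN (SELECT id FROM customers WHERE signup_year < 2023)

Execution result:
id | customer_id
1 | 7
2 | 7
3 | 6
5 | 6
6 | 4
7 | 5
8 | 6
9 | 6
10 | 4
11 | 9
12 | 10
13 | 9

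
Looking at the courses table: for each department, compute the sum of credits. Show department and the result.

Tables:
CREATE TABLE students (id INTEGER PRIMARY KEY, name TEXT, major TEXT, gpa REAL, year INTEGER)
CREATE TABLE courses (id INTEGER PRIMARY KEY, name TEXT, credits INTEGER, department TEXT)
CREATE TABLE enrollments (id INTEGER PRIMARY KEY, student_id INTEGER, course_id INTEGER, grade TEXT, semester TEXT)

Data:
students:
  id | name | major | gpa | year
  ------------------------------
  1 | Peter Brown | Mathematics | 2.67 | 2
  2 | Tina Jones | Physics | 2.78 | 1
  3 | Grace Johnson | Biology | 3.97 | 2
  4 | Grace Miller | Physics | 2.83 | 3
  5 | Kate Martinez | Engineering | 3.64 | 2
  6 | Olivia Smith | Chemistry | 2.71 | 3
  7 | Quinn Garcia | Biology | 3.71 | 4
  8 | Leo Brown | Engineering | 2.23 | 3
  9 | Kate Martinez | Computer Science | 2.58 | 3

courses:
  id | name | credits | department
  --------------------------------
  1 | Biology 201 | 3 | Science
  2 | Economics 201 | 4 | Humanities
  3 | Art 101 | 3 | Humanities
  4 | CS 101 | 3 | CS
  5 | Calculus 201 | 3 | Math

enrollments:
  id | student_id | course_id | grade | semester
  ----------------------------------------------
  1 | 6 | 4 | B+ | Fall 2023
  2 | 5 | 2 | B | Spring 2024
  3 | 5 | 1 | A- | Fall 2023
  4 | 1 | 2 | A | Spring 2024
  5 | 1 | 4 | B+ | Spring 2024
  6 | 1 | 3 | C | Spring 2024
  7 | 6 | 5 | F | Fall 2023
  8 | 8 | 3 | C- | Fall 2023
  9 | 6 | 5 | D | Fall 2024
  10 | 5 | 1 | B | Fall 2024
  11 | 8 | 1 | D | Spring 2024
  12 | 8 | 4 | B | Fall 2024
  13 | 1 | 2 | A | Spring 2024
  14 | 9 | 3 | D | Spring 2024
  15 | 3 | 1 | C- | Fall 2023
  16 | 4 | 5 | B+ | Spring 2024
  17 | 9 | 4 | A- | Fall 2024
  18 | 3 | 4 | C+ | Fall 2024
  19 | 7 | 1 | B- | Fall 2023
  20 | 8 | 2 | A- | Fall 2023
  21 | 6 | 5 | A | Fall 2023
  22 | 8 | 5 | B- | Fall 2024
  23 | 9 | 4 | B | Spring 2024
SELECT department, SUM(credits) AS sum_credits FROM courses GROUP BY department

Execution result:
department | sum_credits
CS | 3
Humanities | 7
Math | 3
Science | 3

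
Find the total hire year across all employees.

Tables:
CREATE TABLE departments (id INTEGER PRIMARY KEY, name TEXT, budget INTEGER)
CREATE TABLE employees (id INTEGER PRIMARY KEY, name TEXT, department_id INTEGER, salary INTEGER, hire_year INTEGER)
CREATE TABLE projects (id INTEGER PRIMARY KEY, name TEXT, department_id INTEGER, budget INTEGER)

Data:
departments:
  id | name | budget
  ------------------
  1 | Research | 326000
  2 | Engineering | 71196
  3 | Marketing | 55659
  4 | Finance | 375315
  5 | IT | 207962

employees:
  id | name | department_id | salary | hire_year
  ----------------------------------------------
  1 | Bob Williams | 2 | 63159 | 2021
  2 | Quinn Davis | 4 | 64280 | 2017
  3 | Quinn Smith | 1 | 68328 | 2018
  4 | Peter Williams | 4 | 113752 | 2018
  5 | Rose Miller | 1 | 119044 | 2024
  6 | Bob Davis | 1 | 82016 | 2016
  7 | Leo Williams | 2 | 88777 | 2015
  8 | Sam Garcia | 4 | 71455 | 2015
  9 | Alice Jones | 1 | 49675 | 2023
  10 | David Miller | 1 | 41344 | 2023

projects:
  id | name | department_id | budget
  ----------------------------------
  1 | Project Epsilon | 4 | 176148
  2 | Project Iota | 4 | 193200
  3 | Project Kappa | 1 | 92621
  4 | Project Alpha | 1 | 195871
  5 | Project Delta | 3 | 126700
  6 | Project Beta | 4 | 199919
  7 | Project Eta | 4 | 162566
SELECT SUM(hire_year) FROM employees

Execution result:
20190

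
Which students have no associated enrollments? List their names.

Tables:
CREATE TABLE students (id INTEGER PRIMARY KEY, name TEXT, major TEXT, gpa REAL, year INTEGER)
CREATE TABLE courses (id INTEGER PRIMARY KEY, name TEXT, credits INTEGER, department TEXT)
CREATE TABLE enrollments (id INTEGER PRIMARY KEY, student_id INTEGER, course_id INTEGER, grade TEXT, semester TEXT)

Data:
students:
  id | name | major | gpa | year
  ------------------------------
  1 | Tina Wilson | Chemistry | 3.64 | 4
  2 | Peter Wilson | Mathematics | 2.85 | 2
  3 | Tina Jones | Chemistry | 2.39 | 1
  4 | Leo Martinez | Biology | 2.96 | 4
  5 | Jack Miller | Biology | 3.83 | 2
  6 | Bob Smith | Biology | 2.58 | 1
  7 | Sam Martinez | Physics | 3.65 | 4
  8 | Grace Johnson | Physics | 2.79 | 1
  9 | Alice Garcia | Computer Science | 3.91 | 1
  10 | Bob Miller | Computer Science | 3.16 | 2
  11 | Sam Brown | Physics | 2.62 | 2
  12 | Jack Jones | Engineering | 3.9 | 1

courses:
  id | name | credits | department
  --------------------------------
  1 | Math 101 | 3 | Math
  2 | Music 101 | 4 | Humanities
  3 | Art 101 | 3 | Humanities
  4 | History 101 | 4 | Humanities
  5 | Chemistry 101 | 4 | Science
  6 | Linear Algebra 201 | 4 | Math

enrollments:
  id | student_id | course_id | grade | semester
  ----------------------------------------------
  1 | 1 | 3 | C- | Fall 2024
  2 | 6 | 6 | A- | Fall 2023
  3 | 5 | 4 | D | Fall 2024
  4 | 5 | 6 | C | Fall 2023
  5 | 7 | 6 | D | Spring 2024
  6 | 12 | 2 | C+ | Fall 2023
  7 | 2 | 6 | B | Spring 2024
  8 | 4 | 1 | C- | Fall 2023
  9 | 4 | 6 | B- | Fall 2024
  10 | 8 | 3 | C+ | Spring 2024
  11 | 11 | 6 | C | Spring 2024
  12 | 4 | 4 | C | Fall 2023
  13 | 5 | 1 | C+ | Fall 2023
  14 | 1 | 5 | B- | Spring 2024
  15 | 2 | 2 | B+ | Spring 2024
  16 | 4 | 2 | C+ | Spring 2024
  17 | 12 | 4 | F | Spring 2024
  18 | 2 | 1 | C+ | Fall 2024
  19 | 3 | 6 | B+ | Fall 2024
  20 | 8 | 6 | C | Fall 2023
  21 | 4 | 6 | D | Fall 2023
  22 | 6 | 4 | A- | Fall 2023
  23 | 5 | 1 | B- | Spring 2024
SELECT p.name FROM students p LEFT JOIN enrollments c ON c.student_id = p.id WHERE c.id IS NULL

Execution result:
name
Alice Garcia
Bob Miller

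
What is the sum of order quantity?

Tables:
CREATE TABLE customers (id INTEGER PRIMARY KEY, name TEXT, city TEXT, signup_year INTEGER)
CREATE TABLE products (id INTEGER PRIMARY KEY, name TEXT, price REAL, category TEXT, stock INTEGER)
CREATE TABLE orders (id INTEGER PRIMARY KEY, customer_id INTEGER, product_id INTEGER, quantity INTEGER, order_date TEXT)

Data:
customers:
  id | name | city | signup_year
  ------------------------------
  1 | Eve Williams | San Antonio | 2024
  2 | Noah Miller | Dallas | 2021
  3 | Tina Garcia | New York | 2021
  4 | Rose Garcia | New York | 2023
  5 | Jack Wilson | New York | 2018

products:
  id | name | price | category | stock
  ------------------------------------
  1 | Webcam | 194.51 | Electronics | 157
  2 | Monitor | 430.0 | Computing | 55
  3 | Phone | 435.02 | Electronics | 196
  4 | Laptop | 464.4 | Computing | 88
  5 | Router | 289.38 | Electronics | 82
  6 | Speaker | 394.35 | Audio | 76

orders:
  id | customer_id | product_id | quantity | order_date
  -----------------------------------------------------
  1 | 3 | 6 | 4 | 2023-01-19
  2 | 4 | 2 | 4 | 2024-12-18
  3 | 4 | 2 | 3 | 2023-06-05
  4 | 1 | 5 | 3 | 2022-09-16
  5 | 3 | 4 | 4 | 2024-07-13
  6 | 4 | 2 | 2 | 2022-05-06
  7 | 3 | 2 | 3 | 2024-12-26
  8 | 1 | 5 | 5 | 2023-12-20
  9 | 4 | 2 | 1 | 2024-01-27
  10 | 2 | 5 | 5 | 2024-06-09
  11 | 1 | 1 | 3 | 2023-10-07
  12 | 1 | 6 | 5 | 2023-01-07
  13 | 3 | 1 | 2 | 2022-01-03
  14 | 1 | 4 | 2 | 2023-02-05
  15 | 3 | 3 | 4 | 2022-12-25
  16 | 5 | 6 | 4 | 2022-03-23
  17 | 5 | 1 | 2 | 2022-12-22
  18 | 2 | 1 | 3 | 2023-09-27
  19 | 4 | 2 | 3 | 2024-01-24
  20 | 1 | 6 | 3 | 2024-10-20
SELECT SUM(quantity) FROM orders

Execution result:
65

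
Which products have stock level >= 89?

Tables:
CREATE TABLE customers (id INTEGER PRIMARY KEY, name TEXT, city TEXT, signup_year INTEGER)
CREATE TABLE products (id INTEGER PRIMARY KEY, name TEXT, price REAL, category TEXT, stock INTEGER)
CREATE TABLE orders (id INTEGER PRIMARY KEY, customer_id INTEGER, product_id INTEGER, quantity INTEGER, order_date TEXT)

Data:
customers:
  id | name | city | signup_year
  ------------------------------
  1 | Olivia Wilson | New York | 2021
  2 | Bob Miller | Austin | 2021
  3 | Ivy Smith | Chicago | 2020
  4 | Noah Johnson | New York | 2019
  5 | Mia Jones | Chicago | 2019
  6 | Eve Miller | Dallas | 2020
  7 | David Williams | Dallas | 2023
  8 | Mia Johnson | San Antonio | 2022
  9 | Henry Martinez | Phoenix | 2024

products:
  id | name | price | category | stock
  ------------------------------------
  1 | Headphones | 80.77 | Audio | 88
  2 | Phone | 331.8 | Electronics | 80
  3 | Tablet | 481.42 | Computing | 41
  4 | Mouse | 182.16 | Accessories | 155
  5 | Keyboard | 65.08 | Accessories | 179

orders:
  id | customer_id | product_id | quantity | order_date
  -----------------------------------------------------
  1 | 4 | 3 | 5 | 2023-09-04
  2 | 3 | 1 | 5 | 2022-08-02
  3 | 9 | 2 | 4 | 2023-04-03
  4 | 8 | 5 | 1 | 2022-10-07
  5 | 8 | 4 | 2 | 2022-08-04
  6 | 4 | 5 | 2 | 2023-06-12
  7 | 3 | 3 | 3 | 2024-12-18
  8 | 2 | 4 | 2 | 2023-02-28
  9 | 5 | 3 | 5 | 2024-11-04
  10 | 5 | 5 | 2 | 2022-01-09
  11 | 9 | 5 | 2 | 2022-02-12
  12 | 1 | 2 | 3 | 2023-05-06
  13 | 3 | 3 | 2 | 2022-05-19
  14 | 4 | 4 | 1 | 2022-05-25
SELECT name, stock FROM products WHERE stock >= 89

Execution result:
name | stock
Mouse | 155
Keyboard | 179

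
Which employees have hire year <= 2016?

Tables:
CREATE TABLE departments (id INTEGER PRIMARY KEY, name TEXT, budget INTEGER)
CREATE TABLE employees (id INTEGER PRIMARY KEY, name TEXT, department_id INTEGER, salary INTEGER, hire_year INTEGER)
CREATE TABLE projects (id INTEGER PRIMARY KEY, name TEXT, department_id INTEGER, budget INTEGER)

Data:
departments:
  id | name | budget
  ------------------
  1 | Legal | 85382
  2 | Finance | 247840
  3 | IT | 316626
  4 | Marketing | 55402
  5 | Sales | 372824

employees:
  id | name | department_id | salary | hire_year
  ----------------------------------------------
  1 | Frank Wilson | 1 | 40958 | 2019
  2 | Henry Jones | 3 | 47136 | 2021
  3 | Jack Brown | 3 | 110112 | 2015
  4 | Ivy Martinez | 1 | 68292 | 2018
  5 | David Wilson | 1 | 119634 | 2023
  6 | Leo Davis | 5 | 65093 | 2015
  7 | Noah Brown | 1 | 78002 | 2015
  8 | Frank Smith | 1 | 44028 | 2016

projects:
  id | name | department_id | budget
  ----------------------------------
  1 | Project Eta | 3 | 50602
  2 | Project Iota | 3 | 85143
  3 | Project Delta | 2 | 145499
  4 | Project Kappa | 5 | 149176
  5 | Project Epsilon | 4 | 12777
SELECT name, hire_year FROM employees WHERE hire_year <= 2016

Execution result:
name | hire_year
Jack Brown | 2015
Leo Davis | 2015
Noah Brown | 2015
Frank Smith | 2016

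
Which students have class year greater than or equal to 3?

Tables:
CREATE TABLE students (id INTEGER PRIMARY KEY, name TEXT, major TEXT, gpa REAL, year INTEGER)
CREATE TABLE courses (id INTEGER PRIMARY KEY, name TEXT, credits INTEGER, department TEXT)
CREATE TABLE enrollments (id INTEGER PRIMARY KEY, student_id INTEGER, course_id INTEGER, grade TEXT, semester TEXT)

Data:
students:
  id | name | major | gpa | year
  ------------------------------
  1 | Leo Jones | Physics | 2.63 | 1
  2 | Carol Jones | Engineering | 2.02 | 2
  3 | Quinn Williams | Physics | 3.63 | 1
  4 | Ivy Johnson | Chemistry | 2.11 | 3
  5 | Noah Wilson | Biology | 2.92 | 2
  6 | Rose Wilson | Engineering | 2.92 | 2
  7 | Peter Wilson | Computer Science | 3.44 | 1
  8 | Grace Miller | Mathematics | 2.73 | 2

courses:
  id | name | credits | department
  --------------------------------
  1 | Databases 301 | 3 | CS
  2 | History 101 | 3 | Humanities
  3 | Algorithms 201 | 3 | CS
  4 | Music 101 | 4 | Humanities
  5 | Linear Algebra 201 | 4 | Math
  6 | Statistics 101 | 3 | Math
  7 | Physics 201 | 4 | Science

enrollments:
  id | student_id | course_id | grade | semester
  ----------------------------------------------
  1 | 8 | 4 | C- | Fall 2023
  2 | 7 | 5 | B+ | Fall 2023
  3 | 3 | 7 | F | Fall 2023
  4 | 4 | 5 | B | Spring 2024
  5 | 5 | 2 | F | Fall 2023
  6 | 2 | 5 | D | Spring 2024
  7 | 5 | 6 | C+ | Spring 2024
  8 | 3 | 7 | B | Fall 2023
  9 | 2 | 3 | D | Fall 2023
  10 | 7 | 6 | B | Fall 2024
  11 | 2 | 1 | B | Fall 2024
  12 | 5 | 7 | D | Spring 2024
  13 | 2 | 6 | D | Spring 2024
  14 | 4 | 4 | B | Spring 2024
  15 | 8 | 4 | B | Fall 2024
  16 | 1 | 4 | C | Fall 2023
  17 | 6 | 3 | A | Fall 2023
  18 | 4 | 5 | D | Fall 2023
SELECT name, year FROM students WHERE year >= 3

Execution result:
name | year
Ivy Johnson | 3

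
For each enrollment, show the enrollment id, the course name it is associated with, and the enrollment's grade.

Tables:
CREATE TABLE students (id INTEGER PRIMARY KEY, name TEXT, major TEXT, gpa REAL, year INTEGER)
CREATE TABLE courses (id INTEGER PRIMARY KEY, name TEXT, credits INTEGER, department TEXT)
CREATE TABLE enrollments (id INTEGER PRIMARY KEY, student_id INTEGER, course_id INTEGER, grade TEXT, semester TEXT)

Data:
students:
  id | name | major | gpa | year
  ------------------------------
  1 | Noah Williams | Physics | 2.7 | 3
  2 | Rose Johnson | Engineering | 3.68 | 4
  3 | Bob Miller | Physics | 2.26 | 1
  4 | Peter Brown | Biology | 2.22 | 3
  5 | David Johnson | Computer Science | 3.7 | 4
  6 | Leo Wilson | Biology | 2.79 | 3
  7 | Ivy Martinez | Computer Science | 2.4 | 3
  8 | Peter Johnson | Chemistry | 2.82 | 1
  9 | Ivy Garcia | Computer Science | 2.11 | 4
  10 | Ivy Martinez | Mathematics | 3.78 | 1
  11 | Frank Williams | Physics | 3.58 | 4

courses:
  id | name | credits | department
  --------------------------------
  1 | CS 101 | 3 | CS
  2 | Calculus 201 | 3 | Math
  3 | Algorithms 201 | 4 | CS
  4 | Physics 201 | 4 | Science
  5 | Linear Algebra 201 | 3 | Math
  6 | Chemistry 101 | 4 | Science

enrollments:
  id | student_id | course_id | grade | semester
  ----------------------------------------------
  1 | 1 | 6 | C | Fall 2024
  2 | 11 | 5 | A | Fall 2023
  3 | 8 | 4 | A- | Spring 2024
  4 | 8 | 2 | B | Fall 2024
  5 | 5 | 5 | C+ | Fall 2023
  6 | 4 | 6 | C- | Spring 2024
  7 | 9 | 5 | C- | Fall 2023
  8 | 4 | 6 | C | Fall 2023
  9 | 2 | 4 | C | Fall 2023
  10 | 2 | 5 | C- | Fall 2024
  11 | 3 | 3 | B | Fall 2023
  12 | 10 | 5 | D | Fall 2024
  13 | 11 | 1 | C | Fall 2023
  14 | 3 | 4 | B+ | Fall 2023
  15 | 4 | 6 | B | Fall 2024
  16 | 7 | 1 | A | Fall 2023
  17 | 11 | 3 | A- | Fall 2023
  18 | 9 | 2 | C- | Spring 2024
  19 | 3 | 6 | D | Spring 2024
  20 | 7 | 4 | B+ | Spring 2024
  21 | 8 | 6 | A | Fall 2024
SELECT c.id, p.name AS course, c.grade FROM enrollments c JOIN courses p ON c.course_id = p.id

Execution result:
id | course | grade
1 | Chemistry 101 | C
2 | Linear Algebra 201 | A
3 | Physics 201 | A-
4 | Calculus 201 | B
5 | Linear Algebra 201 | C+
6 | Chemistry 101 | C-
7 | Linear Algebra 201 | C-
8 | Chemistry 101 | C
9 | Physics 201 | C
10 | Linear Algebra 201 | C-
11 | Algorithms 201 | B
12 | Linear Algebra 201 | D
13 | CS 101 | C
14 | Physics 201 | B+
15 | Chemistry 101 | B
16 | CS 101 | A
17 | Algorithms 201 | A-
18 | Calculus 201 | C-
19 | Chemistry 101 | D
20 | Physics 201 | B+
21 | Chemistry 101 | A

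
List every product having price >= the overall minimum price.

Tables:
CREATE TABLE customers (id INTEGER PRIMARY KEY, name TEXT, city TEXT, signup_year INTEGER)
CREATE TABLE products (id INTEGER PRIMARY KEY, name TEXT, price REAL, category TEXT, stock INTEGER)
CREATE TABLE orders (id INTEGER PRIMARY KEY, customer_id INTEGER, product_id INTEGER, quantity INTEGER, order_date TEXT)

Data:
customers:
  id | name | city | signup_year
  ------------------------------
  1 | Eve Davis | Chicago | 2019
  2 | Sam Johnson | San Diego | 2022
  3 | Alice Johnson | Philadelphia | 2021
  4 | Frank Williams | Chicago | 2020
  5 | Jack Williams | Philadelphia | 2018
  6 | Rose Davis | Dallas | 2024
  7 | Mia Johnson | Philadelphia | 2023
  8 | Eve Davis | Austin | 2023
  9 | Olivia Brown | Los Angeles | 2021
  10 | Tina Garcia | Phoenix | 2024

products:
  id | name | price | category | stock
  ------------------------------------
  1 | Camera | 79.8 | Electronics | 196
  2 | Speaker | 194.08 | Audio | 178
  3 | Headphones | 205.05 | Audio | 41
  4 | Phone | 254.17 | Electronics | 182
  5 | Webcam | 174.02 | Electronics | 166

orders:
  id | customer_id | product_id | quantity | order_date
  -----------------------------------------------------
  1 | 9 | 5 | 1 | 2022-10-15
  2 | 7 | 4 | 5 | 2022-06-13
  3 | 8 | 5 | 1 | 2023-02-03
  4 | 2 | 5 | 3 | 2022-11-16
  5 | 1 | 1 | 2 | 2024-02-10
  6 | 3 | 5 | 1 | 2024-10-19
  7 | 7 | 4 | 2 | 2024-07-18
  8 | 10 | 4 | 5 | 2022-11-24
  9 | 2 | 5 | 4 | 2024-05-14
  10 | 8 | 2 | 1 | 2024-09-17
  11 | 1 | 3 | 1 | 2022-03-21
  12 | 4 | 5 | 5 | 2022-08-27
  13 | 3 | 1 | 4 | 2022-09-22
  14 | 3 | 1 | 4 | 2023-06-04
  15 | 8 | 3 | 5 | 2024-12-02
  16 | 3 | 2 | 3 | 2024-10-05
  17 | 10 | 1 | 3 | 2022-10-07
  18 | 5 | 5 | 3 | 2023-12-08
SELECT name, price FROM products WHERE price >= (SELECT MIN(price) FROM products)

Execution result:
name | price
Camera | 79.80
Speaker | 194.08
Headphones | 205.05
Phone | 254.17
Webcam | 174.02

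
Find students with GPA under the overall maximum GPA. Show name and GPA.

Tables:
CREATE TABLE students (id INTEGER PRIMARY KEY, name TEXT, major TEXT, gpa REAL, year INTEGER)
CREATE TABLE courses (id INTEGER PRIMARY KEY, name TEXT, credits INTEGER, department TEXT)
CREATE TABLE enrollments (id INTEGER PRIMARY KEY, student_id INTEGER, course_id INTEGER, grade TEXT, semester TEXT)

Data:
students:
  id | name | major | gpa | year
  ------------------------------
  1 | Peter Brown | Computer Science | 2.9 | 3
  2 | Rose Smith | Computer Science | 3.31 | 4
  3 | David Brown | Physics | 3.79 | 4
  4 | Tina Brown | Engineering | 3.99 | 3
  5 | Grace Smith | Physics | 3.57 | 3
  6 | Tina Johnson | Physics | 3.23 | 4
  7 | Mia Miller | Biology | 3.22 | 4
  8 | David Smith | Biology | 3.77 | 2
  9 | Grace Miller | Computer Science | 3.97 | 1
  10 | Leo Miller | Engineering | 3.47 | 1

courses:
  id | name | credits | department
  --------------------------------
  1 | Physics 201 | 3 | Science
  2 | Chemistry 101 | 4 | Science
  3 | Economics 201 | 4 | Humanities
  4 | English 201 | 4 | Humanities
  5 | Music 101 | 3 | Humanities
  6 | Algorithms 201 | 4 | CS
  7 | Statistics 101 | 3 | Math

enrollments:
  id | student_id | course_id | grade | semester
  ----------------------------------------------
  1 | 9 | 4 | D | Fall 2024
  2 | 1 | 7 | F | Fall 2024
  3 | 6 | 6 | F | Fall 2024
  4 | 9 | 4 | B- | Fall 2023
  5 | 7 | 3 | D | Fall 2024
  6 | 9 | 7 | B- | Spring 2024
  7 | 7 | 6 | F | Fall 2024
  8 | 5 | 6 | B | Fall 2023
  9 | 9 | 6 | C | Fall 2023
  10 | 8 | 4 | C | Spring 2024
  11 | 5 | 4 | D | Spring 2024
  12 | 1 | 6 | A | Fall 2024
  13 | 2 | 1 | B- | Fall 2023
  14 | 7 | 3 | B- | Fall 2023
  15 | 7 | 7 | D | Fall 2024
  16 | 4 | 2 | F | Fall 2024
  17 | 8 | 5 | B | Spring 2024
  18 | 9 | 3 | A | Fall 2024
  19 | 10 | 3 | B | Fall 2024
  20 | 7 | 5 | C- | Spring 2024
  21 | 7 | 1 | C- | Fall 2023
SELECT name, gpa FROM students WHERE gpa < (SELECT MAX(gpa) FROM students)

Execution result:
name | gpa
Peter Brown | 2.90
Rose Smith | 3.31
David Brown | 3.79
Grace Smith | 3.57
Tina Johnson | 3.23
Mia Miller | 3.22
David Smith | 3.77
Grace Miller | 3.97
Leo Miller | 3.47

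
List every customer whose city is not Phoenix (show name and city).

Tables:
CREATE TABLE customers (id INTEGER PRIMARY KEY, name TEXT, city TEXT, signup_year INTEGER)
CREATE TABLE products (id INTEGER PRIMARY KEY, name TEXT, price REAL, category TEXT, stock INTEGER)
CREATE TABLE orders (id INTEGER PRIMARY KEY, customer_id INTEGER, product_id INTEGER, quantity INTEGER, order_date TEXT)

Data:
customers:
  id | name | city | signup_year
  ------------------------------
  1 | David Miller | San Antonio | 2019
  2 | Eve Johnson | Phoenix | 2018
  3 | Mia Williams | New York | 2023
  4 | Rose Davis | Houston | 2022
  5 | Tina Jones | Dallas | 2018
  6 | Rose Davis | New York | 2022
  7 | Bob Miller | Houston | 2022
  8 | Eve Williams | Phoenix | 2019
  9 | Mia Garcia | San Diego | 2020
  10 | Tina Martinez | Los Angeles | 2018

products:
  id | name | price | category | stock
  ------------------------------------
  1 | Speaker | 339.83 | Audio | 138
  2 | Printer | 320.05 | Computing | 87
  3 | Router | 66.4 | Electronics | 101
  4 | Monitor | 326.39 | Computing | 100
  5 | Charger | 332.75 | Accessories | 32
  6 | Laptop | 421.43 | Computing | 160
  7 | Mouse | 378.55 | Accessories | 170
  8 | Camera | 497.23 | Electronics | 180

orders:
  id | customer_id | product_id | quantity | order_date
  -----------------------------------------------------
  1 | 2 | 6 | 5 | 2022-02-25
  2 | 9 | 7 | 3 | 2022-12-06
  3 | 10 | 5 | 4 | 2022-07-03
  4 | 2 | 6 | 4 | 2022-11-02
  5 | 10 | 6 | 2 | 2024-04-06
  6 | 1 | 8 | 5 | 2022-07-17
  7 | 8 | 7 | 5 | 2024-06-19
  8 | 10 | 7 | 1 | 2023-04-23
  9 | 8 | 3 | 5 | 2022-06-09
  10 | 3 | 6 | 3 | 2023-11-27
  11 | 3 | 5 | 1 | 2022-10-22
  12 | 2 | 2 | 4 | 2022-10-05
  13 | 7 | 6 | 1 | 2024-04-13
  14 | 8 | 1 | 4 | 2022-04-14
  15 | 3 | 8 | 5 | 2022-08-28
SELECT name, city FROM customers WHERE city <> 'Phoenix'

Execution result:
name | city
David Miller | San Antonio
Mia Williams | New York
Rose Davis | Houston
Tina Jones | Dallas
Rose Davis | New York
Bob Miller | Houston
Mia Garcia | San Diego
Tina Martinez | Los Angeles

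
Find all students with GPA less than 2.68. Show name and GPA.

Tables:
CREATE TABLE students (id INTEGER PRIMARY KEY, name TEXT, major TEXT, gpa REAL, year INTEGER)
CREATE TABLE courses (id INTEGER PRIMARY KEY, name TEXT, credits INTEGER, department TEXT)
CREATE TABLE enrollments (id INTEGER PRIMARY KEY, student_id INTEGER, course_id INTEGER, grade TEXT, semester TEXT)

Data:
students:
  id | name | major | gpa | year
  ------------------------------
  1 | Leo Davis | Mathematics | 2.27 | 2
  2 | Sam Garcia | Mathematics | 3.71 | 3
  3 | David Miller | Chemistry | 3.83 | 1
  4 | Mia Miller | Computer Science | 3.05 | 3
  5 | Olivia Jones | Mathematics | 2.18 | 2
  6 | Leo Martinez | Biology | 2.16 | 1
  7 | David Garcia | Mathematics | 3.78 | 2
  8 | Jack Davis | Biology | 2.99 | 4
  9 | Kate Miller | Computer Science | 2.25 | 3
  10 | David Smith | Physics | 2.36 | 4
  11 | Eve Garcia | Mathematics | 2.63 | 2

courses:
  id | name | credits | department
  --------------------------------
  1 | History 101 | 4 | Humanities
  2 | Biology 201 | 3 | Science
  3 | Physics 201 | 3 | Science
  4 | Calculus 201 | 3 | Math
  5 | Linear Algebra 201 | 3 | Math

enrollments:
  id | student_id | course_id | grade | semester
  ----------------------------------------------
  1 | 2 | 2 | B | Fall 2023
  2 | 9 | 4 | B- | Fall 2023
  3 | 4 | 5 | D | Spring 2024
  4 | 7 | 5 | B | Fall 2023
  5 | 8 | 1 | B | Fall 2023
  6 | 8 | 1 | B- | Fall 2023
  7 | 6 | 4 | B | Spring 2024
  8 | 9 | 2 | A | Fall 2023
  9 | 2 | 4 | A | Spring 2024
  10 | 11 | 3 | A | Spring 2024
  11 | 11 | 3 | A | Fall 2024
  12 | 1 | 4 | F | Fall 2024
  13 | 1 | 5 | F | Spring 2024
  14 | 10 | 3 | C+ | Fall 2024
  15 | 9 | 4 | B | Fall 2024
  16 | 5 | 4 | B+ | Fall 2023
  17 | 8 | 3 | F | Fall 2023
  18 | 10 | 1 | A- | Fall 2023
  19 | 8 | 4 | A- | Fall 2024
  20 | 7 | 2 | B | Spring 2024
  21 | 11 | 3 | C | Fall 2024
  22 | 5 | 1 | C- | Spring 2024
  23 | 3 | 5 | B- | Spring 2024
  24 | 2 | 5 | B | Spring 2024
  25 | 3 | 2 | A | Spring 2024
SELECT name, gpa FROM students WHERE gpa < 2.68

Execution result:
name | gpa
Leo Davis | 2.27
Olivia Jones | 2.18
Leo Martinez | 2.16
Kate Miller | 2.25
David Smith | 2.36
Eve Garcia | 2.63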